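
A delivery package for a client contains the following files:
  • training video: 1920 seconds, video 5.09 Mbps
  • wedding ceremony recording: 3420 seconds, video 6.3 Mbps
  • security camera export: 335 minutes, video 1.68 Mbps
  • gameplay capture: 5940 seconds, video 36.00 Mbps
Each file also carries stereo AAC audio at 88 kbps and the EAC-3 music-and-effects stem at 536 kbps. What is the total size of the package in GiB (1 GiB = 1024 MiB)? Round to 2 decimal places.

34.75 GiB

Audio total: 88 + 536 = 624 kbps = 0.624 Mbps.
training video: 5.714 Mbps × 1920 s = 10970.9 Mb
wedding ceremony recording: 6.924 Mbps × 3420 s = 23680.1 Mb
security camera export: 2.304 Mbps × 20100 s = 46310.4 Mb
gameplay capture: 36.624 Mbps × 5940 s = 217546.6 Mb
Total: 298507.9 Mb = 37313.5 MB.
= 34.75 GiB.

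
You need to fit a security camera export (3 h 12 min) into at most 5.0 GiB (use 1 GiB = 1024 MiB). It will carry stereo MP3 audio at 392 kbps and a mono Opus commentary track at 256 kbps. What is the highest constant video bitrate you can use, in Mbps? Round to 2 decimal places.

Budget: 5.0 GiB = 42949.7 Mb.
3 h 12 min = 192 min = 11520 s
Total bitrate budget: 42949.7 Mb / 11520 s = 3.728 Mbps.
Audio total: 392 + 256 = 648 kbps = 0.648 Mbps.
Video: 3.728 − 0.648 = 3.080 Mbps.

3.08 Mbps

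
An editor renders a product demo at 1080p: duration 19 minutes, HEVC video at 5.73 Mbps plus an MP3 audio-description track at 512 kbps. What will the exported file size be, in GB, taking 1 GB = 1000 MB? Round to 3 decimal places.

19 min = 1140 s
Audio: 512 kbps = 0.512 Mbps.
Total bitrate: 5.73 + 0.512 = 6.242 Mbps.
Stream data: 6.242 Mbps × 1140 s = 7115.9 Mb.
7,116 Mb ÷ 8 = 889.5 MB → 0.8895 GB.

0.889 GB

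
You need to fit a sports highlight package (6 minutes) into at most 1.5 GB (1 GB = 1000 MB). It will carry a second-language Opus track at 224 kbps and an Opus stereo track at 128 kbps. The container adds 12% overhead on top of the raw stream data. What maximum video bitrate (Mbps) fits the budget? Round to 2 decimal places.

Budget: 1.5 GB = 12000.0 Mb.
Stream payload after overhead: 12000.0 / 1.12 = 10714.3 Mb.
6 min = 360 s
Total bitrate budget: 10714.3 Mb / 360 s = 29.762 Mbps.
Audio total: 224 + 128 = 352 kbps = 0.352 Mbps.
Video: 29.762 − 0.352 = 29.410 Mbps.

29.41 Mbps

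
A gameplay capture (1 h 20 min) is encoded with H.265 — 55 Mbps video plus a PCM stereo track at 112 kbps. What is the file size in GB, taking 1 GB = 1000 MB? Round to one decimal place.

33.1 GB

1 h 20 min = 80 min = 4800 s
Audio: 112 kbps = 0.112 Mbps.
Total bitrate: 55 + 0.112 = 55.112 Mbps.
Stream data: 55.112 Mbps × 4800 s = 264537.6 Mb.
264,538 Mb ÷ 8 = 33,067 MB → 33.07 GB.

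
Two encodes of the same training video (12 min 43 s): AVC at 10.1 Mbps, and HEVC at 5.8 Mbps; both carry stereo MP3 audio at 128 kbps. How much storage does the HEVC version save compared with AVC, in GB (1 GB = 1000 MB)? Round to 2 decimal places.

0.41 GB

12 min 43 s = 763 s
Audio: 128 kbps = 0.128 Mbps.
AVC: 10.228 Mbps × 763 s = 7804.0 Mb = 0.975 GB.
HEVC: 5.928 Mbps × 763 s = 4523.1 Mb = 0.565 GB.
Saving: 0.975 − 0.565 = 0.410 GB.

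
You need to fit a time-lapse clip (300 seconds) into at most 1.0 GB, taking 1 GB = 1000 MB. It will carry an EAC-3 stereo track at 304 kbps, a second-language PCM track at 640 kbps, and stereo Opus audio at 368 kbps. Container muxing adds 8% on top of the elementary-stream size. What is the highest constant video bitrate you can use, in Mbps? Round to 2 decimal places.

Budget: 1.0 GB = 8000.0 Mb.
Stream payload after overhead: 8000.0 / 1.08 = 7407.4 Mb.
Total bitrate budget: 7407.4 Mb / 300 s = 24.691 Mbps.
Audio total: 304 + 640 + 368 = 1312 kbps = 1.312 Mbps.
Video: 24.691 − 1.312 = 23.379 Mbps.

23.38 Mbps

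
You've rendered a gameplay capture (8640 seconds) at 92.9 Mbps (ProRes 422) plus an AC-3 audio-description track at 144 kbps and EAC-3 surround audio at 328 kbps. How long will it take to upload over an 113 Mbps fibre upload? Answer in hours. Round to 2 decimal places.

1.98 hours

Audio total: 144 + 328 = 472 kbps = 0.472 Mbps.
Total bitrate: 93.372 Mbps.
File: 93.372 Mbps × 8640 s = 806734.1 Mb.
At 113 Mbps: 806734.1 / 113 = 7139.2 s ≈ 1.98 hours.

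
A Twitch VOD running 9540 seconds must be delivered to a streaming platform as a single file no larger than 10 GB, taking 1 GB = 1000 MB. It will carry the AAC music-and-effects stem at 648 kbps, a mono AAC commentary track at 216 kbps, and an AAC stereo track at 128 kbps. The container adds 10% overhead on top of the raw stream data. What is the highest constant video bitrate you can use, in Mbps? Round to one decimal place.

Budget: 10 GB = 80000.0 Mb.
Stream payload after overhead: 80000.0 / 1.10 = 72727.3 Mb.
Total bitrate budget: 72727.3 Mb / 9540 s = 7.623 Mbps.
Audio total: 648 + 216 + 128 = 992 kbps = 0.992 Mbps.
Video: 7.623 − 0.992 = 6.631 Mbps.

6.6 Mbps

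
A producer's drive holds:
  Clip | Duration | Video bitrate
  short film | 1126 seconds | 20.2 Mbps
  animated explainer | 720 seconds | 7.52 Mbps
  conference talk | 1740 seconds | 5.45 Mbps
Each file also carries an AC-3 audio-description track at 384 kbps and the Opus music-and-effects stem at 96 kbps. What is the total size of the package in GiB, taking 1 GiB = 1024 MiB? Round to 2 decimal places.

4.58 GiB

Audio total: 384 + 96 = 480 kbps = 0.480 Mbps.
short film: 20.680 Mbps × 1126 s = 23285.7 Mb
animated explainer: 8.000 Mbps × 720 s = 5760.0 Mb
conference talk: 5.930 Mbps × 1740 s = 10318.2 Mb
Total: 39363.9 Mb = 4920.5 MB.
= 4.583 GiB.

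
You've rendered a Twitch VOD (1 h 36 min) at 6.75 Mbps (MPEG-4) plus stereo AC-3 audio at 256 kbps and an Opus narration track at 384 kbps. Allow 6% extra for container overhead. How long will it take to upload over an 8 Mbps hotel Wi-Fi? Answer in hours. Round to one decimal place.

1.6 hours

1 h 36 min = 96 min = 5760 s
Audio total: 256 + 384 = 640 kbps = 0.640 Mbps.
Total bitrate: 7.390 Mbps.
File: 7.390 Mbps × 5760 s = 42566.4 Mb.
With 6% container overhead: ×1.06. → 45120.4 Mb.
At 8 Mbps: 45120.4 / 8 = 5640.0 s ≈ 1.57 hours.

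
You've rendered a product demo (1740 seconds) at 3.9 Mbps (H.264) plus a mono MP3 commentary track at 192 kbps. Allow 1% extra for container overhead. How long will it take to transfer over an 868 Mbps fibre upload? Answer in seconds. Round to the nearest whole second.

8 seconds

Audio: 192 kbps = 0.192 Mbps.
Total bitrate: 4.092 Mbps.
File: 4.092 Mbps × 1740 s = 7120.1 Mb.
With 1% container overhead: ×1.01. → 7191.3 Mb.
At 868 Mbps: 7191.3 / 868 = 8.3 s ≈ 8.28 seconds.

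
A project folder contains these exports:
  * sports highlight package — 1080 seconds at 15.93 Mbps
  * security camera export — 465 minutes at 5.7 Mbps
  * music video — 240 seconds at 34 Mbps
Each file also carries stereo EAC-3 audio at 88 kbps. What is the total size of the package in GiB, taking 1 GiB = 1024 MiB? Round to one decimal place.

21.8 GiB

Audio: 88 kbps = 0.088 Mbps.
sports highlight package: 16.018 Mbps × 1080 s = 17299.4 Mb
security camera export: 5.788 Mbps × 27900 s = 161485.2 Mb
music video: 34.088 Mbps × 240 s = 8181.1 Mb
Total: 186965.8 Mb = 23370.7 MB.
= 21.77 GiB.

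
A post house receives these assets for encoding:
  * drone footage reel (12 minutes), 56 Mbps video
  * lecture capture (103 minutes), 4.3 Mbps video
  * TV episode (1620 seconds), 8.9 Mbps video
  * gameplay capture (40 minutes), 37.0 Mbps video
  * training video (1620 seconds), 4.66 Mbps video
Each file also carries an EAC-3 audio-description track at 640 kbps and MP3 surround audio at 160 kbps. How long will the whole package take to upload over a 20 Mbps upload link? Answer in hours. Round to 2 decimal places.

2.61 hours

Audio total: 640 + 160 = 800 kbps = 0.800 Mbps.
drone footage reel: 56.800 Mbps × 720 s = 40896.0 Mb
lecture capture: 5.100 Mbps × 6180 s = 31518.0 Mb
TV episode: 9.700 Mbps × 1620 s = 15714.0 Mb
gameplay capture: 37.800 Mbps × 2400 s = 90720.0 Mb
training video: 5.460 Mbps × 1620 s = 8845.2 Mb
Total: 187693.2 Mb = 23461.7 MB.
At 20 Mbps: 187693.2 / 20 = 9385 s ≈ 2.61 hours.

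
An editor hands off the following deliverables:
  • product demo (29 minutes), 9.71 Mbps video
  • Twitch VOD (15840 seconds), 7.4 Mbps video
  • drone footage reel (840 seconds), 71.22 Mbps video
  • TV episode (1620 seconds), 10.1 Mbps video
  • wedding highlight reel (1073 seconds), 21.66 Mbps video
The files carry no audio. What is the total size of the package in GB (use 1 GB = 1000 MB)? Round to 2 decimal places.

29.19 GB

product demo: 9.710 Mbps × 1740 s = 16895.4 Mb
Twitch VOD: 7.400 Mbps × 15840 s = 117216.0 Mb
drone footage reel: 71.220 Mbps × 840 s = 59824.8 Mb
TV episode: 10.100 Mbps × 1620 s = 16362.0 Mb
wedding highlight reel: 21.660 Mbps × 1073 s = 23241.2 Mb
Total: 233539.4 Mb = 29192.4 MB.
= 29.19 GB.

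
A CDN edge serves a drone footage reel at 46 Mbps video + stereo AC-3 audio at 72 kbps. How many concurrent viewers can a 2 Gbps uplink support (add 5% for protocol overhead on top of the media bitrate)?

Audio: 72 kbps = 0.072 Mbps.
Per-viewer media rate: 46.072 Mbps.
On the wire with 5% overhead: 48.376 Mbps.
2 Gbps = 2,000 Mbps; 2,000 / 48.376 = 41.34 → 41 viewers.

41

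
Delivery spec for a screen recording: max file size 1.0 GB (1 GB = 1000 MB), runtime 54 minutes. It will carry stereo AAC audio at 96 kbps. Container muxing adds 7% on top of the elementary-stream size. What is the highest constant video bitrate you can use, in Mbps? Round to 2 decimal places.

Budget: 1.0 GB = 8000.0 Mb.
Stream payload after overhead: 8000.0 / 1.07 = 7476.6 Mb.
54 min = 3240 s
Total bitrate budget: 7476.6 Mb / 3240 s = 2.308 Mbps.
Audio: 96 kbps = 0.096 Mbps.
Video: 2.308 − 0.096 = 2.212 Mbps.

2.21 Mbps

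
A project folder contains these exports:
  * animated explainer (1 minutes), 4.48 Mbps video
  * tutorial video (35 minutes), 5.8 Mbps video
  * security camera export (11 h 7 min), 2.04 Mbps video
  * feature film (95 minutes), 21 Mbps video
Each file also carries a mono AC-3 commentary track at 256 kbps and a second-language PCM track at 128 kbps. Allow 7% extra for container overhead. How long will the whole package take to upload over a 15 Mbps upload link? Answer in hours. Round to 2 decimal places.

4.60 hours

Audio total: 256 + 128 = 384 kbps = 0.384 Mbps.
animated explainer: 4.864 Mbps × 60 s × 1.07 = 312.3 Mb
tutorial video: 6.184 Mbps × 2100 s × 1.07 = 13895.4 Mb
security camera export: 2.424 Mbps × 40020 s × 1.07 = 103799.1 Mb
feature film: 21.384 Mbps × 5700 s × 1.07 = 130421.0 Mb
Total: 248427.8 Mb = 31053.5 MB.
At 15 Mbps: 248427.8 / 15 = 16562 s ≈ 4.6 hours.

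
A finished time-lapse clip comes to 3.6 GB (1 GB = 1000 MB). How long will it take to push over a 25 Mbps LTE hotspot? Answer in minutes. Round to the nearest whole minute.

19 minutes

File: 3.6 GB = 28800.0 Mb.
At 25 Mbps: 28800.0 / 25 = 1152.0 s ≈ 19.2 minutes.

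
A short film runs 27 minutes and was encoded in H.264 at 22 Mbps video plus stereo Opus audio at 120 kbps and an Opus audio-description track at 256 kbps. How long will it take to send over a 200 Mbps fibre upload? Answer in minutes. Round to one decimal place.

27 min = 1620 s
Audio total: 120 + 256 = 376 kbps = 0.376 Mbps.
Total bitrate: 22.376 Mbps.
File: 22.376 Mbps × 1620 s = 36249.1 Mb.
At 200 Mbps: 36249.1 / 200 = 181.2 s ≈ 3.02 minutes.

3.0 minutes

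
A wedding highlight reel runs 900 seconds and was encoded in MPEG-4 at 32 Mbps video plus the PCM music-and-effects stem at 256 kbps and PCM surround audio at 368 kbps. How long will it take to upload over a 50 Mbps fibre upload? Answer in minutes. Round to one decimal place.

Audio total: 256 + 368 = 624 kbps = 0.624 Mbps.
Total bitrate: 32.624 Mbps.
File: 32.624 Mbps × 900 s = 29361.6 Mb.
At 50 Mbps: 29361.6 / 50 = 587.2 s ≈ 9.79 minutes.

9.8 minutes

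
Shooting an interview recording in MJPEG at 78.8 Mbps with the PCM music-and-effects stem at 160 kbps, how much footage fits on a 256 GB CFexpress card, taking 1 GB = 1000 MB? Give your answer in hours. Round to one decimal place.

Audio: 160 kbps = 0.160 Mbps.
Total bitrate: 78.8 + 0.160 = 78.960 Mbps.
Capacity: 256 GB = 2,048,000 Mb.
Recording time: 2,048,000 / 78.960 = 25,937 s ≈ 7.20 hours.

7.2 hours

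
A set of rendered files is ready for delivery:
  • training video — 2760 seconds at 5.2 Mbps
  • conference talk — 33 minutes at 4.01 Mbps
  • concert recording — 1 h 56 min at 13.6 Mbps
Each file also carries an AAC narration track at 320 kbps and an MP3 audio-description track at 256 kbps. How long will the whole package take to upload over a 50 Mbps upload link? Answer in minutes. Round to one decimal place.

Audio total: 320 + 256 = 576 kbps = 0.576 Mbps.
training video: 5.776 Mbps × 2760 s = 15941.8 Mb
conference talk: 4.586 Mbps × 1980 s = 9080.3 Mb
concert recording: 14.176 Mbps × 6960 s = 98665.0 Mb
Total: 123687.0 Mb = 15460.9 MB.
At 50 Mbps: 123687.0 / 50 = 2474 s ≈ 41.2 minutes.

41.2 minutes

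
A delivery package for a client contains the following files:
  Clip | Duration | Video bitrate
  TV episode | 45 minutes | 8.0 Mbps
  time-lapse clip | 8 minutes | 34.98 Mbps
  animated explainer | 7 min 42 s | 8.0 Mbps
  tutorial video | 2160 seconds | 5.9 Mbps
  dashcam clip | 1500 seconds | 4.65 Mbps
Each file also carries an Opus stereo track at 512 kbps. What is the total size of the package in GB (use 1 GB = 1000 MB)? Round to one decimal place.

Audio: 512 kbps = 0.512 Mbps.
TV episode: 8.512 Mbps × 2700 s = 22982.4 Mb
time-lapse clip: 35.492 Mbps × 480 s = 17036.2 Mb
animated explainer: 8.512 Mbps × 462 s = 3932.5 Mb
tutorial video: 6.412 Mbps × 2160 s = 13849.9 Mb
dashcam clip: 5.162 Mbps × 1500 s = 7743.0 Mb
Total: 65544.0 Mb = 8193.0 MB.
= 8.193 GB.

8.2 GB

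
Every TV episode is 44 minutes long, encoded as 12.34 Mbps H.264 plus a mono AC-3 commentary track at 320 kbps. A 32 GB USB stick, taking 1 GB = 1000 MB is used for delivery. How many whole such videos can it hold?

44 min = 2640 s
Audio: 320 kbps = 0.320 Mbps.
Total bitrate: 12.660 Mbps.
Per item: 12.660 Mbps × 2640 s = 33,422 Mb = 4,178 MB.
Capacity: 32 GB = 256,000 Mb; 7.66 items → 7 complete.

7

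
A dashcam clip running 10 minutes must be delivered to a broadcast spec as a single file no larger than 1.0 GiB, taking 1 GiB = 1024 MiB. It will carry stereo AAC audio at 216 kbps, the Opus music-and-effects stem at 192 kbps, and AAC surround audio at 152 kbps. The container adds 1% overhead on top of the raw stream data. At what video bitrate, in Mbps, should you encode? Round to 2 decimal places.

13.61 Mbps

Budget: 1.0 GiB = 8589.9 Mb.
Stream payload after overhead: 8589.9 / 1.01 = 8504.9 Mb.
10 min = 600 s
Total bitrate budget: 8504.9 Mb / 600 s = 14.175 Mbps.
Audio total: 216 + 192 + 152 = 560 kbps = 0.560 Mbps.
Video: 14.175 − 0.560 = 13.615 Mbps.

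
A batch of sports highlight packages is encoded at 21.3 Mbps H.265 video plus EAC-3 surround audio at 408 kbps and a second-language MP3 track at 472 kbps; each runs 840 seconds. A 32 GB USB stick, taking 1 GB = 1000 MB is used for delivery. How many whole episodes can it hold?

13

Audio total: 408 + 472 = 880 kbps = 0.880 Mbps.
Total bitrate: 22.180 Mbps.
Per item: 22.180 Mbps × 840 s = 18,631 Mb = 2,329 MB.
Capacity: 32 GB = 256,000 Mb; 13.74 items → 13 complete.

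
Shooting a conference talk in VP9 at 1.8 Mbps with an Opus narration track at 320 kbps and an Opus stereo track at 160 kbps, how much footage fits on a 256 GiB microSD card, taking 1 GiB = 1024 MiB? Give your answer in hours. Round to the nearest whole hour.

Audio total: 320 + 160 = 480 kbps = 0.480 Mbps.
Total bitrate: 1.8 + 0.480 = 2.280 Mbps.
Capacity: 256 GiB = 2,199,023 Mb.
Recording time: 2,199,023 / 2.280 = 964,484 s ≈ 268 hours.

268 hours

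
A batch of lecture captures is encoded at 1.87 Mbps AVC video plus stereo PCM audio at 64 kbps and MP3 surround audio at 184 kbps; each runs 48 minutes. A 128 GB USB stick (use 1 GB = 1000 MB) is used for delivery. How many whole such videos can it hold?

48 min = 2880 s
Audio total: 64 + 184 = 248 kbps = 0.248 Mbps.
Total bitrate: 2.118 Mbps.
Per item: 2.118 Mbps × 2880 s = 6,100 Mb = 762.5 MB.
Capacity: 128 GB = 1,024,000 Mb; 167.87 items → 167 complete.

167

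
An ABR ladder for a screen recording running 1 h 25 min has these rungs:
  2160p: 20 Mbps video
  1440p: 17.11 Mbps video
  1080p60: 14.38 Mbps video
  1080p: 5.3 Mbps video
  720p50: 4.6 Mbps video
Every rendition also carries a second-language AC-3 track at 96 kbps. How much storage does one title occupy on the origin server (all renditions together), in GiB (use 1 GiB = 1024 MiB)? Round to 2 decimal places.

36.73 GiB

1 h 25 min = 85 min = 5100 s
Audio: 96 kbps = 0.096 Mbps.
Sum of rendition bitrates: (20+0.096) + (17.11+0.096) + (14.38+0.096) + (5.3+0.096) + (4.6+0.096) = 61.870 Mbps.
× 5100 s = 315,537 Mb = 39,442 MB = 36.73 GiB.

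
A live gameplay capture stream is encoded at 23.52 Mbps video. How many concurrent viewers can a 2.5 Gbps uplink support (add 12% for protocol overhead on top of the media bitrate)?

On the wire with 12% overhead: 26.342 Mbps.
2.5 Gbps = 2,500 Mbps; 2,500 / 26.342 = 94.90 → 94 viewers.

94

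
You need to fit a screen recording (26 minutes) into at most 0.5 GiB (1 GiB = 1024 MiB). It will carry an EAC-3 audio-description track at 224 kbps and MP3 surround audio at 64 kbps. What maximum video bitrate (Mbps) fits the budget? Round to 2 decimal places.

2.47 Mbps

Budget: 0.5 GiB = 4295.0 Mb.
26 min = 1560 s
Total bitrate budget: 4295.0 Mb / 1560 s = 2.753 Mbps.
Audio total: 224 + 64 = 288 kbps = 0.288 Mbps.
Video: 2.753 − 0.288 = 2.465 Mbps.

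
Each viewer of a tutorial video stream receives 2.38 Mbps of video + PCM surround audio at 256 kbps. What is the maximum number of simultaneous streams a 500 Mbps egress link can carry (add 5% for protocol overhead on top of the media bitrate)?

180

Audio: 256 kbps = 0.256 Mbps.
Per-viewer media rate: 2.636 Mbps.
On the wire with 5% overhead: 2.768 Mbps.
500 Mbps = 500.0 Mbps; 500.0 / 2.768 = 180.65 → 180 viewers.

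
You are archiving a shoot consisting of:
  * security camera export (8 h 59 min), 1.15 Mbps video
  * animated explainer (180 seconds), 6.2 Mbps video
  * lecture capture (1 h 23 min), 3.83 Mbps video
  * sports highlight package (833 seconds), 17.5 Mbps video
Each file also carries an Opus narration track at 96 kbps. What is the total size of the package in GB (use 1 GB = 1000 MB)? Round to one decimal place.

9.5 GB

Audio: 96 kbps = 0.096 Mbps.
security camera export: 1.246 Mbps × 32340 s = 40295.6 Mb
animated explainer: 6.296 Mbps × 180 s = 1133.3 Mb
lecture capture: 3.926 Mbps × 4980 s = 19551.5 Mb
sports highlight package: 17.596 Mbps × 833 s = 14657.5 Mb
Total: 75637.9 Mb = 9454.7 MB.
= 9.455 GB.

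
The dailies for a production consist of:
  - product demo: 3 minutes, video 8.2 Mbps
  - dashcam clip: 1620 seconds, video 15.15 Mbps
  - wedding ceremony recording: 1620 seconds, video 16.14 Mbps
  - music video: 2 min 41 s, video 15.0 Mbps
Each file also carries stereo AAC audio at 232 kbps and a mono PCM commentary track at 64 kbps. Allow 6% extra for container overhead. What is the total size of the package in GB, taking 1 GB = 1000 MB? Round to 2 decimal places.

7.37 GB

Audio total: 232 + 64 = 296 kbps = 0.296 Mbps.
product demo: 8.496 Mbps × 180 s × 1.06 = 1621.0 Mb
dashcam clip: 15.446 Mbps × 1620 s × 1.06 = 26523.9 Mb
wedding ceremony recording: 16.436 Mbps × 1620 s × 1.06 = 28223.9 Mb
music video: 15.296 Mbps × 161 s × 1.06 = 2610.4 Mb
Total: 58979.2 Mb = 7372.4 MB.
= 7.372 GB.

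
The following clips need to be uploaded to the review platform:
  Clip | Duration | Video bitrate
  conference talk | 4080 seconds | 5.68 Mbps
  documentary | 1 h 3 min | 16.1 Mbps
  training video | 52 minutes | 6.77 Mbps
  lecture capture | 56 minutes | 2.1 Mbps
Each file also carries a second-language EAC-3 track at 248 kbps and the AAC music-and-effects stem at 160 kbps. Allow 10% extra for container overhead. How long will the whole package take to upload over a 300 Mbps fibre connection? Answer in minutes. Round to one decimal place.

Audio total: 248 + 160 = 408 kbps = 0.408 Mbps.
conference talk: 6.088 Mbps × 4080 s × 1.10 = 27322.9 Mb
documentary: 16.508 Mbps × 3780 s × 1.10 = 68640.3 Mb
training video: 7.178 Mbps × 3120 s × 1.10 = 24634.9 Mb
lecture capture: 2.508 Mbps × 3360 s × 1.10 = 9269.6 Mb
Total: 129867.7 Mb = 16233.5 MB.
At 300 Mbps: 129867.7 / 300 = 433 s ≈ 7.21 minutes.

7.2 minutes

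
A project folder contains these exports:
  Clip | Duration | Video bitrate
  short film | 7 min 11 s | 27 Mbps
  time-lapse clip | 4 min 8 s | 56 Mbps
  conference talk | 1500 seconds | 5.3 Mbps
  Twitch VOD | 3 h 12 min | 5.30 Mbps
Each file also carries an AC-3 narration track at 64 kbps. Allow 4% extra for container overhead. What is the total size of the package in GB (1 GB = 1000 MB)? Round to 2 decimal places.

Audio: 64 kbps = 0.064 Mbps.
short film: 27.064 Mbps × 431 s × 1.04 = 12131.2 Mb
time-lapse clip: 56.064 Mbps × 248 s × 1.04 = 14460.0 Mb
conference talk: 5.364 Mbps × 1500 s × 1.04 = 8367.8 Mb
Twitch VOD: 5.364 Mbps × 11520 s × 1.04 = 64265.0 Mb
Total: 99224.0 Mb = 12403.0 MB.
= 12.40 GB.

12.40 GB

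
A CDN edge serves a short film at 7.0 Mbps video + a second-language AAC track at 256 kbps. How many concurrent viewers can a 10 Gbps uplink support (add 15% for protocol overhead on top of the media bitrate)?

1198

Audio: 256 kbps = 0.256 Mbps.
Per-viewer media rate: 7.256 Mbps.
On the wire with 15% overhead: 8.344 Mbps.
10 Gbps = 10,000 Mbps; 10,000 / 8.344 = 1198.41 → 1198 viewers.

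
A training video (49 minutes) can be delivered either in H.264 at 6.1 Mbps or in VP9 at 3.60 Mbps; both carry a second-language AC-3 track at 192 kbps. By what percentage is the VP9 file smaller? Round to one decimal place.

49 min = 2940 s
Audio: 192 kbps = 0.192 Mbps.
H.264: 6.292 Mbps × 2940 s = 18498.5 Mb = 2.312 GB.
VP9: 3.792 Mbps × 2940 s = 11148.5 Mb = 1.394 GB.
Reduction: (1 − 1.394/2.312) × 100 = 39.73%.

39.7%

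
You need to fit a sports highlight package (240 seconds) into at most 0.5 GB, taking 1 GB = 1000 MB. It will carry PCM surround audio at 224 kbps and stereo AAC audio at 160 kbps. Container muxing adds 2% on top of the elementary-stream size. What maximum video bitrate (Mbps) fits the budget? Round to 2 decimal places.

Budget: 0.5 GB = 4000.0 Mb.
Stream payload after overhead: 4000.0 / 1.02 = 3921.6 Mb.
Total bitrate budget: 3921.6 Mb / 240 s = 16.340 Mbps.
Audio total: 224 + 160 = 384 kbps = 0.384 Mbps.
Video: 16.340 − 0.384 = 15.956 Mbps.

15.96 Mbps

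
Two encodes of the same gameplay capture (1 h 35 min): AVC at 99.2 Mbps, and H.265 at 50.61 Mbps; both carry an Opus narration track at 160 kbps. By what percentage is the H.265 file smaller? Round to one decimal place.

1 h 35 min = 95 min = 5700 s
Audio: 160 kbps = 0.160 Mbps.
AVC: 99.360 Mbps × 5700 s = 566352.0 Mb = 65.932 GiB.
H.265: 50.770 Mbps × 5700 s = 289389.0 Mb = 33.689 GiB.
Reduction: (1 − 33.689/65.932) × 100 = 48.90%.

48.9%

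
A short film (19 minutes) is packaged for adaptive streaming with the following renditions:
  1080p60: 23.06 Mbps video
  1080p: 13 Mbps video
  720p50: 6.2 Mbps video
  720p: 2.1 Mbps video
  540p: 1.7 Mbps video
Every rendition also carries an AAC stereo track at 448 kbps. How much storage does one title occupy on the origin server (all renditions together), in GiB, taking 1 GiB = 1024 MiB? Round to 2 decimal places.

6.41 GiB

19 min = 1140 s
Audio: 448 kbps = 0.448 Mbps.
Sum of rendition bitrates: (23.06+0.448) + (13+0.448) + (6.2+0.448) + (2.1+0.448) + (1.7+0.448) = 48.300 Mbps.
× 1140 s = 55,062 Mb = 6,883 MB = 6.410 GiB.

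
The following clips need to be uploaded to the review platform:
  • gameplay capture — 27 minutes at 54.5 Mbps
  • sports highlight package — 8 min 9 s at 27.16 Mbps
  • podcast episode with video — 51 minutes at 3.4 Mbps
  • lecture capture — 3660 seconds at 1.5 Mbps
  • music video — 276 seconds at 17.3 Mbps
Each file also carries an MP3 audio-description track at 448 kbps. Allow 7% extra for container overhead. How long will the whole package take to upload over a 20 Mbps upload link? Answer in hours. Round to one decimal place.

1.9 hours

Audio: 448 kbps = 0.448 Mbps.
gameplay capture: 54.948 Mbps × 1620 s × 1.07 = 95246.9 Mb
sports highlight package: 27.608 Mbps × 489 s × 1.07 = 14445.3 Mb
podcast episode with video: 3.848 Mbps × 3060 s × 1.07 = 12599.1 Mb
lecture capture: 1.948 Mbps × 3660 s × 1.07 = 7628.8 Mb
music video: 17.748 Mbps × 276 s × 1.07 = 5241.3 Mb
Total: 135161.4 Mb = 16895.2 MB.
At 20 Mbps: 135161.4 / 20 = 6758 s ≈ 1.88 hours.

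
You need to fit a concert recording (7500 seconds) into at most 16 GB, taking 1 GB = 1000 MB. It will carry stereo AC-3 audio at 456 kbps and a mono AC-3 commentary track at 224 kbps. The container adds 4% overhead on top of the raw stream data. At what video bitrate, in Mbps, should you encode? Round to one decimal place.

15.7 Mbps

Budget: 16 GB = 128000.0 Mb.
Stream payload after overhead: 128000.0 / 1.04 = 123076.9 Mb.
Total bitrate budget: 123076.9 Mb / 7500 s = 16.410 Mbps.
Audio total: 456 + 224 = 680 kbps = 0.680 Mbps.
Video: 16.410 − 0.680 = 15.730 Mbps.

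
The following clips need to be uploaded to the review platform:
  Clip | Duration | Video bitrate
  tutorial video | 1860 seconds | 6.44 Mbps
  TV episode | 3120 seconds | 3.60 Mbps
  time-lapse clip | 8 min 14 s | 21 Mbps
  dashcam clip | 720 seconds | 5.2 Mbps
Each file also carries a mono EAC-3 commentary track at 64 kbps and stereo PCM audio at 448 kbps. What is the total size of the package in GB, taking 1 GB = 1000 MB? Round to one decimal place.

Audio total: 64 + 448 = 512 kbps = 0.512 Mbps.
tutorial video: 6.952 Mbps × 1860 s = 12930.7 Mb
TV episode: 4.112 Mbps × 3120 s = 12829.4 Mb
time-lapse clip: 21.512 Mbps × 494 s = 10626.9 Mb
dashcam clip: 5.712 Mbps × 720 s = 4112.6 Mb
Total: 40499.7 Mb = 5062.5 MB.
= 5.062 GB.

5.1 GB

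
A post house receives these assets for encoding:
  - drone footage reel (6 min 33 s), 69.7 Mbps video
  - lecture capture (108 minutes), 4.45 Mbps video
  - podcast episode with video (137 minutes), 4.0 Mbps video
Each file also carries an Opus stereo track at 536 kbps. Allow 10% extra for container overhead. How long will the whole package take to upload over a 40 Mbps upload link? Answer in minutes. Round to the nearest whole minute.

Audio: 536 kbps = 0.536 Mbps.
drone footage reel: 70.236 Mbps × 393 s × 1.10 = 30363.0 Mb
lecture capture: 4.986 Mbps × 6480 s × 1.10 = 35540.2 Mb
podcast episode with video: 4.536 Mbps × 8220 s × 1.10 = 41014.5 Mb
Total: 106917.7 Mb = 13364.7 MB.
At 40 Mbps: 106917.7 / 40 = 2673 s ≈ 44.5 minutes.

45 minutes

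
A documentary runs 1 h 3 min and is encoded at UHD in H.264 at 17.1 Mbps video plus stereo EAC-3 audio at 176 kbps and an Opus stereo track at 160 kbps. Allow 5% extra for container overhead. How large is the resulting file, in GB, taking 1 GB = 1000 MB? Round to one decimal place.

8.7 GB

1 h 3 min = 63 min = 3780 s
Audio total: 176 + 160 = 336 kbps = 0.336 Mbps.
Total bitrate: 17.1 + 0.336 = 17.436 Mbps.
Stream data: 17.436 Mbps × 3780 s = 65908.1 Mb.
With 5% container overhead: ×1.05.
69,203 Mb ÷ 8 = 8,650 MB → 8.650 GB.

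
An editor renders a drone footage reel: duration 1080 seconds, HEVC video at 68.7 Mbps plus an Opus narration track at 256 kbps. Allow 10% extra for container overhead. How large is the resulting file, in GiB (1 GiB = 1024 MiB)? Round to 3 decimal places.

Audio: 256 kbps = 0.256 Mbps.
Total bitrate: 68.7 + 0.256 = 68.956 Mbps.
Stream data: 68.956 Mbps × 1080 s = 74472.5 Mb.
With 10% container overhead: ×1.10.
81,920 Mb = 10,239,966,000 bytes ÷ 1,073,741,824 = 9.537 GiB.

9.537 GiB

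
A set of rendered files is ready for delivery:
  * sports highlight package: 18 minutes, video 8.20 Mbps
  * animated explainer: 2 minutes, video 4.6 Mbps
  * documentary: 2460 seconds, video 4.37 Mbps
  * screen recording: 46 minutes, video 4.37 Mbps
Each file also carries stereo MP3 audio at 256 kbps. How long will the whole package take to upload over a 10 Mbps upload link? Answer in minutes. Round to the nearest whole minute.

Audio: 256 kbps = 0.256 Mbps.
sports highlight package: 8.456 Mbps × 1080 s = 9132.5 Mb
animated explainer: 4.856 Mbps × 120 s = 582.7 Mb
documentary: 4.626 Mbps × 2460 s = 11380.0 Mb
screen recording: 4.626 Mbps × 2760 s = 12767.8 Mb
Total: 33862.9 Mb = 4232.9 MB.
At 10 Mbps: 33862.9 / 10 = 3386 s ≈ 56.4 minutes.

56 minutes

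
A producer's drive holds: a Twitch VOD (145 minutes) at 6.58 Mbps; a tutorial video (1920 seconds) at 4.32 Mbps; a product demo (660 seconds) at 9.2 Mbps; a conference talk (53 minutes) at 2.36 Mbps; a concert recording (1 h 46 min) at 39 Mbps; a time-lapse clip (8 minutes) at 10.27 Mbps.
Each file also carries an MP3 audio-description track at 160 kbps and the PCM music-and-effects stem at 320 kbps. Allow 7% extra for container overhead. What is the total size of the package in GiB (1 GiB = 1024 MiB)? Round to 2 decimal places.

42.64 GiB

Audio total: 160 + 320 = 480 kbps = 0.480 Mbps.
Twitch VOD: 7.060 Mbps × 8700 s × 1.07 = 65721.5 Mb
tutorial video: 4.800 Mbps × 1920 s × 1.07 = 9861.1 Mb
product demo: 9.680 Mbps × 660 s × 1.07 = 6836.0 Mb
conference talk: 2.840 Mbps × 3180 s × 1.07 = 9663.4 Mb
concert recording: 39.480 Mbps × 6360 s × 1.07 = 268669.3 Mb
time-lapse clip: 10.750 Mbps × 480 s × 1.07 = 5521.2 Mb
Total: 366272.6 Mb = 45784.1 MB.
= 42.64 GiB.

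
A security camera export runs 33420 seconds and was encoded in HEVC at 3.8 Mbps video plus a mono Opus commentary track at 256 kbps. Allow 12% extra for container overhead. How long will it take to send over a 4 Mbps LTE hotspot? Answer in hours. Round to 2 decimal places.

Audio: 256 kbps = 0.256 Mbps.
Total bitrate: 4.056 Mbps.
File: 4.056 Mbps × 33420 s = 135551.5 Mb.
With 12% container overhead: ×1.12. → 151817.7 Mb.
At 4 Mbps: 151817.7 / 4 = 37954.4 s ≈ 10.5 hours.

10.54 hours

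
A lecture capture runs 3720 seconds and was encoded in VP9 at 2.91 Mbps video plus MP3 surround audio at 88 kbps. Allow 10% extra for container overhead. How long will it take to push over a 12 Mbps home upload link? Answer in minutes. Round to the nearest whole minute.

17 minutes

Audio: 88 kbps = 0.088 Mbps.
Total bitrate: 2.998 Mbps.
File: 2.998 Mbps × 3720 s = 11152.6 Mb.
With 10% container overhead: ×1.10. → 12267.8 Mb.
At 12 Mbps: 12267.8 / 12 = 1022.3 s ≈ 17 minutes.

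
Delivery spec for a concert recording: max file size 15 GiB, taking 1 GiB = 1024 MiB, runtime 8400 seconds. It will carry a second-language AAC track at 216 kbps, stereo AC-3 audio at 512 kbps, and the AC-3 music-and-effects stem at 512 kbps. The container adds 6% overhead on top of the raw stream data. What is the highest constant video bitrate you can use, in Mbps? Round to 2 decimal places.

13.23 Mbps

Budget: 15 GiB = 128849.0 Mb.
Stream payload after overhead: 128849.0 / 1.06 = 121555.7 Mb.
Total bitrate budget: 121555.7 Mb / 8400 s = 14.471 Mbps.
Audio total: 216 + 512 + 512 = 1240 kbps = 1.240 Mbps.
Video: 14.471 − 1.240 = 13.231 Mbps.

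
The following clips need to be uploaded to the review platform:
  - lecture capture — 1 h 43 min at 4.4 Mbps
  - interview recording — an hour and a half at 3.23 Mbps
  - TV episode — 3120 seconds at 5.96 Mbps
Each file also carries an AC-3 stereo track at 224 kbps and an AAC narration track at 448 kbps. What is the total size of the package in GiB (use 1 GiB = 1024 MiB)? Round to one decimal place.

Audio total: 224 + 448 = 672 kbps = 0.672 Mbps.
lecture capture: 5.072 Mbps × 6180 s = 31345.0 Mb
interview recording: 3.902 Mbps × 5400 s = 21070.8 Mb
TV episode: 6.632 Mbps × 3120 s = 20691.8 Mb
Total: 73107.6 Mb = 9138.5 MB.
= 8.511 GiB.

8.5 GiB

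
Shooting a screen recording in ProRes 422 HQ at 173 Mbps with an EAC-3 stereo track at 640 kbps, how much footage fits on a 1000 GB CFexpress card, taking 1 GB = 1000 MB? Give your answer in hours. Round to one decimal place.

Audio: 640 kbps = 0.640 Mbps.
Total bitrate: 173 + 0.640 = 173.640 Mbps.
Capacity: 1000 GB = 8,000,000 Mb.
Recording time: 8,000,000 / 173.640 = 46,072 s ≈ 12.8 hours.

12.8 hours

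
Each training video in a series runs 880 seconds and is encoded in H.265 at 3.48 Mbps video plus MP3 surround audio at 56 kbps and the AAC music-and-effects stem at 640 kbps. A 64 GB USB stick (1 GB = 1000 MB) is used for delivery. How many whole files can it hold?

139

Audio total: 56 + 640 = 696 kbps = 0.696 Mbps.
Total bitrate: 4.176 Mbps.
Per item: 4.176 Mbps × 880 s = 3,675 Mb = 459.4 MB.
Capacity: 64 GB = 512,000 Mb; 139.32 items → 139 complete.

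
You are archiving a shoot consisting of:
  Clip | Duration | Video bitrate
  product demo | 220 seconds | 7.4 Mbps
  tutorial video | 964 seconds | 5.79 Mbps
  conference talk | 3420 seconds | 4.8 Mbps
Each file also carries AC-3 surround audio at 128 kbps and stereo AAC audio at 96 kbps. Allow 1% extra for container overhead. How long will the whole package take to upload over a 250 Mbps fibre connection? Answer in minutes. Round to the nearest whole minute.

Audio total: 128 + 96 = 224 kbps = 0.224 Mbps.
product demo: 7.624 Mbps × 220 s × 1.01 = 1694.1 Mb
tutorial video: 6.014 Mbps × 964 s × 1.01 = 5855.5 Mb
conference talk: 5.024 Mbps × 3420 s × 1.01 = 17353.9 Mb
Total: 24903.4 Mb = 3112.9 MB.
At 250 Mbps: 24903.4 / 250 = 100 s ≈ 1.66 minutes.

2 minutes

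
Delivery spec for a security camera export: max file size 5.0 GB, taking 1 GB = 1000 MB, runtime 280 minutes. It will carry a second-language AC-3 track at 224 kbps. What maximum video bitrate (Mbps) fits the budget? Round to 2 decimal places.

Budget: 5.0 GB = 40000.0 Mb.
280 min = 16800 s
Total bitrate budget: 40000.0 Mb / 16800 s = 2.381 Mbps.
Audio: 224 kbps = 0.224 Mbps.
Video: 2.381 − 0.224 = 2.157 Mbps.

2.16 Mbps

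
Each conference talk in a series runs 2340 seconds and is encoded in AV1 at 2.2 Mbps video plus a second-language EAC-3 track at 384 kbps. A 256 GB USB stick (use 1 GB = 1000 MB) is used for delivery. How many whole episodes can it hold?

Audio: 384 kbps = 0.384 Mbps.
Total bitrate: 2.584 Mbps.
Per item: 2.584 Mbps × 2340 s = 6,047 Mb = 755.8 MB.
Capacity: 256 GB = 2,048,000 Mb; 338.70 items → 338 complete.

338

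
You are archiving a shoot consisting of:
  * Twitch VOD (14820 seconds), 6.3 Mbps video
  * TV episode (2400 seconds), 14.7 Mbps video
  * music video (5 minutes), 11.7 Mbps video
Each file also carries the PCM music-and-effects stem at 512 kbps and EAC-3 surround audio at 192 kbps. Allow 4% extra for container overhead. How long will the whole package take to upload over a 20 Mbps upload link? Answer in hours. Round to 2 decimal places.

2.09 hours

Audio total: 512 + 192 = 704 kbps = 0.704 Mbps.
Twitch VOD: 7.004 Mbps × 14820 s × 1.04 = 107951.3 Mb
TV episode: 15.404 Mbps × 2400 s × 1.04 = 38448.4 Mb
music video: 12.404 Mbps × 300 s × 1.04 = 3870.0 Mb
Total: 150269.7 Mb = 18783.7 MB.
At 20 Mbps: 150269.7 / 20 = 7513 s ≈ 2.09 hours.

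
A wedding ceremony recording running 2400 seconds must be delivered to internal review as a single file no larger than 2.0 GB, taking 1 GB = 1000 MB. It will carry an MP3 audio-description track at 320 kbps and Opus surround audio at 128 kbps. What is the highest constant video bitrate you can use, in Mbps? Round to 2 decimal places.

6.22 Mbps

Budget: 2.0 GB = 16000.0 Mb.
Total bitrate budget: 16000.0 Mb / 2400 s = 6.667 Mbps.
Audio total: 320 + 128 = 448 kbps = 0.448 Mbps.
Video: 6.667 − 0.448 = 6.219 Mbps.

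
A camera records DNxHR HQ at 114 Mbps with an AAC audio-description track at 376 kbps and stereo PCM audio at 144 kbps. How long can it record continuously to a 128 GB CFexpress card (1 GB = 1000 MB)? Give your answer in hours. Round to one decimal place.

Audio total: 376 + 144 = 520 kbps = 0.520 Mbps.
Total bitrate: 114 + 0.520 = 114.520 Mbps.
Capacity: 128 GB = 1,024,000 Mb.
Recording time: 1,024,000 / 114.520 = 8,942 s ≈ 2.48 hours.

2.5 hours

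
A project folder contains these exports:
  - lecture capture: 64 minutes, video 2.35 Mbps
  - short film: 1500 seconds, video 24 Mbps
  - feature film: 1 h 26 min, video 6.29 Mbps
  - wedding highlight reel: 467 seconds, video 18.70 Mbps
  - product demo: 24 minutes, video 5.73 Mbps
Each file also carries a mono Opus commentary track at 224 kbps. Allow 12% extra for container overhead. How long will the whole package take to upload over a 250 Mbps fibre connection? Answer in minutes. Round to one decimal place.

7.3 minutes

Audio: 224 kbps = 0.224 Mbps.
lecture capture: 2.574 Mbps × 3840 s × 1.12 = 11070.3 Mb
short film: 24.224 Mbps × 1500 s × 1.12 = 40696.3 Mb
feature film: 6.514 Mbps × 5160 s × 1.12 = 37645.7 Mb
wedding highlight reel: 18.924 Mbps × 467 s × 1.12 = 9898.0 Mb
product demo: 5.954 Mbps × 1440 s × 1.12 = 9602.6 Mb
Total: 108912.9 Mb = 13614.1 MB.
At 250 Mbps: 108912.9 / 250 = 436 s ≈ 7.26 minutes.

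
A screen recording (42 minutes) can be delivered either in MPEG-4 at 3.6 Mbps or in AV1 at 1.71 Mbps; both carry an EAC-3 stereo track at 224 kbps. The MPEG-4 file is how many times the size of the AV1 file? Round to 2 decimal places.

1.98

42 min = 2520 s
Audio: 224 kbps = 0.224 Mbps.
MPEG-4: 3.824 Mbps × 2520 s = 9636.5 Mb = 1.122 GiB.
AV1: 1.934 Mbps × 2520 s = 4873.7 Mb = 0.567 GiB.
Ratio: 1.122 / 0.567 = 1.977.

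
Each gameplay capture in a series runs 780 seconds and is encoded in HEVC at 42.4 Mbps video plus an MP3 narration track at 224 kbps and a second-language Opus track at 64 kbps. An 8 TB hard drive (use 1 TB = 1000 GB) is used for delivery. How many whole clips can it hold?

Audio total: 224 + 64 = 288 kbps = 0.288 Mbps.
Total bitrate: 42.688 Mbps.
Per item: 42.688 Mbps × 780 s = 33,297 Mb = 4,162 MB.
Capacity: 8 TB = 64,000,000 Mb; 1922.12 items → 1922 complete.

1922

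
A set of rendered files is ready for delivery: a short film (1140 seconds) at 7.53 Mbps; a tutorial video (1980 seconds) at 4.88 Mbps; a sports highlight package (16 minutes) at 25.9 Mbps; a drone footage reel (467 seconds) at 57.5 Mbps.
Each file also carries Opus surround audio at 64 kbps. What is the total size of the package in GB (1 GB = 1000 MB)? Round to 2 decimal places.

Audio: 64 kbps = 0.064 Mbps.
short film: 7.594 Mbps × 1140 s = 8657.2 Mb
tutorial video: 4.944 Mbps × 1980 s = 9789.1 Mb
sports highlight package: 25.964 Mbps × 960 s = 24925.4 Mb
drone footage reel: 57.564 Mbps × 467 s = 26882.4 Mb
Total: 70254.1 Mb = 8781.8 MB.
= 8.782 GB.

8.78 GB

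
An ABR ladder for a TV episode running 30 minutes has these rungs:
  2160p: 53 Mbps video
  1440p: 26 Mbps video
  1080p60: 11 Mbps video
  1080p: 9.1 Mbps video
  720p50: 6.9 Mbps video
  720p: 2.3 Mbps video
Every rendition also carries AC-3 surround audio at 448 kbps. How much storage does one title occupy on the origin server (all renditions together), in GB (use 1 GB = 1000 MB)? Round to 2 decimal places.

30 min = 1800 s
Audio: 448 kbps = 0.448 Mbps.
Sum of rendition bitrates: (53+0.448) + (26+0.448) + (11+0.448) + (9.1+0.448) + (6.9+0.448) + (2.3+0.448) = 110.988 Mbps.
× 1800 s = 199,778 Mb = 24,972 MB = 24.97 GB.

24.97 GB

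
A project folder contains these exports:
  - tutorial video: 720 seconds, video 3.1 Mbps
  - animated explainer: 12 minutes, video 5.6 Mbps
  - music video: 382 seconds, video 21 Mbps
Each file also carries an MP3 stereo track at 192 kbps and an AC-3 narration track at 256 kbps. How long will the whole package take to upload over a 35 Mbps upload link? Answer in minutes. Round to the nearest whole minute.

7 minutes

Audio total: 192 + 256 = 448 kbps = 0.448 Mbps.
tutorial video: 3.548 Mbps × 720 s = 2554.6 Mb
animated explainer: 6.048 Mbps × 720 s = 4354.6 Mb
music video: 21.448 Mbps × 382 s = 8193.1 Mb
Total: 15102.3 Mb = 1887.8 MB.
At 35 Mbps: 15102.3 / 35 = 431 s ≈ 7.19 minutes.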